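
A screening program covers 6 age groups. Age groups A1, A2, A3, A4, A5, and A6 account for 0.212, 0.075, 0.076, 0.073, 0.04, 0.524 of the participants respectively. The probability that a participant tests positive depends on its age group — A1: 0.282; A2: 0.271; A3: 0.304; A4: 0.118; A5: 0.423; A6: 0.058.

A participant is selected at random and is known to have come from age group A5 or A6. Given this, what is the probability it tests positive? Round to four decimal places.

Let S = {A5, A6}.
P(S) = 0.04 + 0.524 = 0.564.
P(T ∩ S) = 0.423·0.04 + 0.058·0.524 = 0.01692 + 0.030392 = 0.047312.
P(T | S) = 0.047312 / 0.564 = 0.083887…

0.0839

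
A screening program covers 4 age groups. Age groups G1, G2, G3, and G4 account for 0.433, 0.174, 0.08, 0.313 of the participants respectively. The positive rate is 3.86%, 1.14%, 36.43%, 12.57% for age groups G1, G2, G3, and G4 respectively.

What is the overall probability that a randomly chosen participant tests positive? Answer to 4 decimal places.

P(T) = P(T|G1)·P(G1) + P(T|G2)·P(G2) + P(T|G3)·P(G3) + P(T|G4)·P(G4)
      = 0.0386·0.433 + 0.0114·0.174 + 0.3643·0.08 + 0.1257·0.313
      = 0.0167138 + 0.0019836 + 0.029144 + 0.0393441 = 0.0871855

P(T) ≈ 0.0872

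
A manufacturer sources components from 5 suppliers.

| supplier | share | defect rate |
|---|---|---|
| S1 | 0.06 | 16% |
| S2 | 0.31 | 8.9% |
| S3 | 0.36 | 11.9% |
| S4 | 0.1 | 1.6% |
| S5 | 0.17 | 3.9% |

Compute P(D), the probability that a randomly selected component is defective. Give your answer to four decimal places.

P(D) = P(D|S1)·P(S1) + P(D|S2)·P(S2) + P(D|S3)·P(S3) + P(D|S4)·P(S4) + P(D|S5)·P(S5)
      = 0.16·0.06 + 0.089·0.31 + 0.119·0.36 + 0.016·0.1 + 0.039·0.17
      = 0.0096 + 0.02759 + 0.04284 + 0.0016 + 0.00663 = 0.08826

P(D) ≈ 0.0883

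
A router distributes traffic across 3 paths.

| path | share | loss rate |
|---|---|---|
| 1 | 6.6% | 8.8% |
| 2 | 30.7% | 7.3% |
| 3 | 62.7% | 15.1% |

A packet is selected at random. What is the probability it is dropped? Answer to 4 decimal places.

P(L) ≈ 0.1229

P(L) = P(L|1)·P(1) + P(L|2)·P(2) + P(L|3)·P(3)
      = 0.088·0.066 + 0.073·0.307 + 0.151·0.627
      = 0.005808 + 0.022411 + 0.094677 = 0.122896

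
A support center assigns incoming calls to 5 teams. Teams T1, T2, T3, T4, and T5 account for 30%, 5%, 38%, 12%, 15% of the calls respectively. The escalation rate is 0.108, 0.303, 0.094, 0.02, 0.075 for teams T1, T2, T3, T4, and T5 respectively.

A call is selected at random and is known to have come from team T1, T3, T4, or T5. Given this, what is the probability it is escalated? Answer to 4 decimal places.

0.0861

Let S = {T1, T3, T4, T5}.
P(S) = 0.3 + 0.38 + 0.12 + 0.15 = 0.95.
P(E ∩ S) = 0.108·0.3 + 0.094·0.38 + 0.02·0.12 + 0.075·0.15 = 0.0324 + 0.03572 + 0.0024 + 0.01125 = 0.08177.
P(E | S) = 0.08177 / 0.95 = 0.086074…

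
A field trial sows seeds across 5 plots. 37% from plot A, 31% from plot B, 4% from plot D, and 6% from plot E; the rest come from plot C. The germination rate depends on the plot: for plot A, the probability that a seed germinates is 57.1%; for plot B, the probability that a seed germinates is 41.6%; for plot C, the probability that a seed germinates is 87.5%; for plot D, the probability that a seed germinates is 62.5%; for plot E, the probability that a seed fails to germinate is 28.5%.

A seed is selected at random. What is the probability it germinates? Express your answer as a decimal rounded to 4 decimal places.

0.6006

P(C) = 1 − (0.37 + 0.31 + 0.04 + 0.06) = 0.22.
P(G|E) = 1 − 0.285 = 0.715.
Summing over the partition,
P(G) = P(G|A)·P(A) + P(G|B)·P(B) + P(G|C)·P(C) + P(G|D)·P(D) + P(G|E)·P(E)
      = 0.571·0.37 + 0.416·0.31 + 0.875·0.22 + 0.625·0.04 + 0.715·0.06
      = 0.21127 + 0.12896 + 0.1925 + 0.025 + 0.0429 = 0.60063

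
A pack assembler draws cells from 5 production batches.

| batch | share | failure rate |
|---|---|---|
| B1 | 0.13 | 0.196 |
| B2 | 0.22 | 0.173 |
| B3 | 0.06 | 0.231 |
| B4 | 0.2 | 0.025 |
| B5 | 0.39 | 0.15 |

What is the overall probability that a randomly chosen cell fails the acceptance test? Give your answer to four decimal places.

P(F) ≈ 0.1409

Using total probability over the partition,
P(F) = P(F|B1)·P(B1) + P(F|B2)·P(B2) + P(F|B3)·P(B3) + P(F|B4)·P(B4) + P(F|B5)·P(B5)
      = 0.196·0.13 + 0.173·0.22 + 0.231·0.06 + 0.025·0.2 + 0.15·0.39
      = 0.02548 + 0.03806 + 0.01386 + 0.005 + 0.0585 = 0.1409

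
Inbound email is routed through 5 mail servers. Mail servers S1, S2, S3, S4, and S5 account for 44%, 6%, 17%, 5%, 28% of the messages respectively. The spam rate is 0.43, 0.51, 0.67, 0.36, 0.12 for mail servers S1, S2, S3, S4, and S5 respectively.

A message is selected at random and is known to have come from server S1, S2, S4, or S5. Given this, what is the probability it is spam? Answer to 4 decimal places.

Let J = {S1, S2, S4, S5}.
P(J) = 0.44 + 0.06 + 0.05 + 0.28 = 0.83.
P(S ∩ J) = 0.43·0.44 + 0.51·0.06 + 0.36·0.05 + 0.12·0.28 = 0.1892 + 0.0306 + 0.018 + 0.0336 = 0.2714.
P(S | J) = 0.2714 / 0.83 = 0.326988…

0.3270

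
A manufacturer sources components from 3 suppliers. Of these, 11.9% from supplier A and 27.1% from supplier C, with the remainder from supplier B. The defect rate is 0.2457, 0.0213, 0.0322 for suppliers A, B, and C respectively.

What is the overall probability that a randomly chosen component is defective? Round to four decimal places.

0.0510

P(B) = 1 − (0.119 + 0.271) = 0.61.
P(D) = P(D|A)·P(A) + P(D|B)·P(B) + P(D|C)·P(C)
      = 0.2457·0.119 + 0.0213·0.61 + 0.0322·0.271
      = 0.0292383 + 0.012993 + 0.0087262 = 0.0509575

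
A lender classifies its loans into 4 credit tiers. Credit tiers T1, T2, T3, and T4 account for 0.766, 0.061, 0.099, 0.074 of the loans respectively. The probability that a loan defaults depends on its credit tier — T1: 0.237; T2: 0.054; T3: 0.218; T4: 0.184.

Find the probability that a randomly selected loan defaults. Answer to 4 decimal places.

P(D) = P(D|T1)·P(T1) + P(D|T2)·P(T2) + P(D|T3)·P(T3) + P(D|T4)·P(T4)
      = 0.237·0.766 + 0.054·0.061 + 0.218·0.099 + 0.184·0.074
      = 0.181542 + 0.003294 + 0.021582 + 0.013616 = 0.220034

0.2200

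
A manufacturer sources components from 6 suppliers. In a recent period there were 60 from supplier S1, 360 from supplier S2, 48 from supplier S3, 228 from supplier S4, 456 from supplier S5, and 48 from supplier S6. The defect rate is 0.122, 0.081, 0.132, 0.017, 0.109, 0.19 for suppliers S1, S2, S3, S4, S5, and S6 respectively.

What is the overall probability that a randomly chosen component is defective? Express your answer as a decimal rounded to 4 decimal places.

P(D) ≈ 0.0879

Total: 60 + 360 + 48 + 228 + 456 + 48 = 1200.
P(S1) = 60/1200 = 0.05. P(S2) = 360/1200 = 0.3. P(S3) = 48/1200 = 0.04. P(S4) = 228/1200 = 0.19. P(S5) = 456/1200 = 0.38. P(S6) = 48/1200 = 0.04.
P(D) = P(D|S1)·P(S1) + P(D|S2)·P(S2) + P(D|S3)·P(S3) + P(D|S4)·P(S4) + P(D|S5)·P(S5) + P(D|S6)·P(S6)
      = 0.122·0.05 + 0.081·0.3 + 0.132·0.04 + 0.017·0.19 + 0.109·0.38 + 0.19·0.04
      = 0.0061 + 0.0243 + 0.00528 + 0.00323 + 0.04142 + 0.0076 = 0.08793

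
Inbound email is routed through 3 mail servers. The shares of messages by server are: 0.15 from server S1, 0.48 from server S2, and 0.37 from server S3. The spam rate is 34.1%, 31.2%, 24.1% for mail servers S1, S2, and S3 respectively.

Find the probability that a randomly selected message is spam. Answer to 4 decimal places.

0.2901

P(S) = P(S|S1)·P(S1) + P(S|S2)·P(S2) + P(S|S3)·P(S3)
      = 0.341·0.15 + 0.312·0.48 + 0.241·0.37
      = 0.05115 + 0.14976 + 0.08917 = 0.29008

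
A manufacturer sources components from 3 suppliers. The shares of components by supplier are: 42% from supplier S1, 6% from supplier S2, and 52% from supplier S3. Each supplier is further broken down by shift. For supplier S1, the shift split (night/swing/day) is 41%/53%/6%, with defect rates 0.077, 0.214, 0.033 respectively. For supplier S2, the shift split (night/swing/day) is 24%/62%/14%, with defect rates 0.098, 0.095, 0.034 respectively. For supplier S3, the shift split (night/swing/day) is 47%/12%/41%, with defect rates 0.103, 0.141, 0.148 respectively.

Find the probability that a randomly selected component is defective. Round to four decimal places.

0.1325

P(D|S1) = 0.41·0.077 + 0.53·0.214 + 0.06·0.033 = 0.03157 + 0.11342 + 0.00198 = 0.14697
P(D|S2) = 0.24·0.098 + 0.62·0.095 + 0.14·0.034 = 0.02352 + 0.0589 + 0.00476 = 0.08718
P(D|S3) = 0.47·0.103 + 0.12·0.141 + 0.41·0.148 = 0.04841 + 0.01692 + 0.06068 = 0.12601
Then overall,
P(D) = 0.42·0.14697 + 0.06·0.08718 + 0.52·0.12601
      = 0.0617274 + 0.0052308 + 0.0655252 = 0.1324834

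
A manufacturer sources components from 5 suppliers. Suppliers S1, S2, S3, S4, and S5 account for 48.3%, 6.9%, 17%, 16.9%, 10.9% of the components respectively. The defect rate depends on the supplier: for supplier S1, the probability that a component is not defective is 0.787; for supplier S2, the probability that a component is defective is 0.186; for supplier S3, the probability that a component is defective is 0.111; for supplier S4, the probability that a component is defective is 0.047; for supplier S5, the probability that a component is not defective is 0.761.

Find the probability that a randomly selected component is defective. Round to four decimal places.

0.1686

P(D|S1) = 1 − 0.787 = 0.213.
P(D|S5) = 1 − 0.761 = 0.239.
P(D) = P(D|S1)·P(S1) + P(D|S2)·P(S2) + P(D|S3)·P(S3) + P(D|S4)·P(S4) + P(D|S5)·P(S5)
      = 0.213·0.483 + 0.186·0.069 + 0.111·0.17 + 0.047·0.169 + 0.239·0.109
      = 0.102879 + 0.012834 + 0.01887 + 0.007943 + 0.026051 = 0.168577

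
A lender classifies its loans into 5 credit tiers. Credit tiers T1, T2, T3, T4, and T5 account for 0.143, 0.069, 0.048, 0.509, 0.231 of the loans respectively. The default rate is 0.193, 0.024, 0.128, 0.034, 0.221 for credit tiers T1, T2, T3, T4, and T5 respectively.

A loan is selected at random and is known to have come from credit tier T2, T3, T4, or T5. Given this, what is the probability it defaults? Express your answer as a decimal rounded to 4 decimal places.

Let S = {T2, T3, T4, T5}.
P(S) = 0.069 + 0.048 + 0.509 + 0.231 = 0.857.
P(D ∩ S) = 0.024·0.069 + 0.128·0.048 + 0.034·0.509 + 0.221·0.231 = 0.001656 + 0.006144 + 0.017306 + 0.051051 = 0.076157.
P(D | S) = 0.076157 / 0.857 = 0.088865…

P(D|S) ≈ 0.0889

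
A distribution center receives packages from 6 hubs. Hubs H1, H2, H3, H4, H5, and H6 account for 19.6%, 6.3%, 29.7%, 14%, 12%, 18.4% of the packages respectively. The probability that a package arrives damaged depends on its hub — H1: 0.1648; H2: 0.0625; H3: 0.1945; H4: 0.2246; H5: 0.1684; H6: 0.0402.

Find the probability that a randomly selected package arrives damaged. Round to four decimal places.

P(D) ≈ 0.1531

P(D) = P(D|H1)·P(H1) + P(D|H2)·P(H2) + P(D|H3)·P(H3) + P(D|H4)·P(H4) + P(D|H5)·P(H5) + P(D|H6)·P(H6)
      = 0.1648·0.196 + 0.0625·0.063 + 0.1945·0.297 + 0.2246·0.14 + 0.1684·0.12 + 0.0402·0.184
      = 0.0323008 + 0.0039375 + 0.0577665 + 0.031444 + 0.020208 + 0.0073968 = 0.1530536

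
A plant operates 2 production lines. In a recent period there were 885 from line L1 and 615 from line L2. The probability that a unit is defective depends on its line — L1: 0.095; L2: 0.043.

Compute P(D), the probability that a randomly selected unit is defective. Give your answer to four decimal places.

Total: 885 + 615 = 1500.
P(L1) = 885/1500 = 0.59. P(L2) = 615/1500 = 0.41.
P(D) = P(D|L1)·P(L1) + P(D|L2)·P(L2)
      = 0.095·0.59 + 0.043·0.41
      = 0.05605 + 0.01763 = 0.07368

0.0737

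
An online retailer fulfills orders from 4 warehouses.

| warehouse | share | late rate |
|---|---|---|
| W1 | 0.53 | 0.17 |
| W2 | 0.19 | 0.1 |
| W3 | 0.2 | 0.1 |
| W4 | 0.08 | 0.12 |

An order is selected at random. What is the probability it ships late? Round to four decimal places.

P(L) ≈ 0.1387

Summing over the partition,
P(L) = P(L|W1)·P(W1) + P(L|W2)·P(W2) + P(L|W3)·P(W3) + P(L|W4)·P(W4)
      = 0.17·0.53 + 0.1·0.19 + 0.1·0.2 + 0.12·0.08
      = 0.0901 + 0.019 + 0.02 + 0.0096 = 0.1387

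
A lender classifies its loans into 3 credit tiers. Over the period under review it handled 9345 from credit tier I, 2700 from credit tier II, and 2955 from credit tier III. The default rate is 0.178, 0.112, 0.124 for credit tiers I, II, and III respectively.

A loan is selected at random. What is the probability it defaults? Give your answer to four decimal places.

Total: 9345 + 2700 + 2955 = 15000.
P(I) = 9345/15000 = 0.623. P(II) = 2700/15000 = 0.18. P(III) = 2955/15000 = 0.197.
P(D) = P(D|I)·P(I) + P(D|II)·P(II) + P(D|III)·P(III)
      = 0.178·0.623 + 0.112·0.18 + 0.124·0.197
      = 0.110894 + 0.02016 + 0.024428 = 0.155482

P(D) ≈ 0.1555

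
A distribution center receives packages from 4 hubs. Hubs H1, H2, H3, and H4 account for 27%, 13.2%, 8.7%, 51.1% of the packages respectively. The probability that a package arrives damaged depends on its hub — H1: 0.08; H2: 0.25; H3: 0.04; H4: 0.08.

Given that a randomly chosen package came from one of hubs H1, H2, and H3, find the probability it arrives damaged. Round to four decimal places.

Let S = {H1, H2, H3}.
P(S) = 0.27 + 0.132 + 0.087 = 0.489.
P(D ∩ S) = 0.08·0.27 + 0.25·0.132 + 0.04·0.087 = 0.0216 + 0.033 + 0.00348 = 0.05808.
P(D | S) = 0.05808 / 0.489 = 0.118773…

P(D|S) ≈ 0.1188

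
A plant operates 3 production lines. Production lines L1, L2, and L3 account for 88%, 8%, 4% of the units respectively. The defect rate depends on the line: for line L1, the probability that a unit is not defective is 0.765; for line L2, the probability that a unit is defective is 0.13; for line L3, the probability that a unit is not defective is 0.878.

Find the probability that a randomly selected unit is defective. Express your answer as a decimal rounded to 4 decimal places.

P(D|L1) = 1 − 0.765 = 0.235.
P(D|L3) = 1 − 0.878 = 0.122.
P(D) = P(D|L1)·P(L1) + P(D|L2)·P(L2) + P(D|L3)·P(L3)
      = 0.235·0.88 + 0.13·0.08 + 0.122·0.04
      = 0.2068 + 0.0104 + 0.00488 = 0.22208

P(D) ≈ 0.2221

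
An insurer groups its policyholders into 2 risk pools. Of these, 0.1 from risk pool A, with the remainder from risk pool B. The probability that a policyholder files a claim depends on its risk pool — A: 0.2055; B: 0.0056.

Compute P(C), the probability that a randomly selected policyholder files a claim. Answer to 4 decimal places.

P(B) = 1 − (0.1) = 0.9.
P(C) = P(C|A)·P(A) + P(C|B)·P(B)
      = 0.2055·0.1 + 0.0056·0.9
      = 0.02055 + 0.00504 = 0.02559

P(C) ≈ 0.0256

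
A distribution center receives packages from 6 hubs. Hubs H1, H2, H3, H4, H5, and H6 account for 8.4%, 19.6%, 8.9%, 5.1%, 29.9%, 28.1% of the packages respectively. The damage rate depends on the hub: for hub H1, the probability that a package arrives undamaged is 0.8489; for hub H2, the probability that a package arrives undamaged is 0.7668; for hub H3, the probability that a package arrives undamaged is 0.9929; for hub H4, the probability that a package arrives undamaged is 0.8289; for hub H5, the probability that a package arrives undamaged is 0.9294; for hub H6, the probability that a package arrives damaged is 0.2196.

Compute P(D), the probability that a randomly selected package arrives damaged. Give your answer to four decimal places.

0.1506

P(D|H1) = 1 − 0.8489 = 0.1511.
P(D|H2) = 1 − 0.7668 = 0.2332.
P(D|H3) = 1 − 0.9929 = 0.0071.
P(D|H4) = 1 − 0.8289 = 0.1711.
P(D|H5) = 1 − 0.9294 = 0.0706.
P(D) = P(D|H1)·P(H1) + P(D|H2)·P(H2) + P(D|H3)·P(H3) + P(D|H4)·P(H4) + P(D|H5)·P(H5) + P(D|H6)·P(H6)
      = 0.1511·0.084 + 0.2332·0.196 + 0.0071·0.089 + 0.1711·0.051 + 0.0706·0.299 + 0.2196·0.281
      = 0.0126924 + 0.0457072 + 0.0006319 + 0.0087261 + 0.0211094 + 0.0617076 = 0.1505746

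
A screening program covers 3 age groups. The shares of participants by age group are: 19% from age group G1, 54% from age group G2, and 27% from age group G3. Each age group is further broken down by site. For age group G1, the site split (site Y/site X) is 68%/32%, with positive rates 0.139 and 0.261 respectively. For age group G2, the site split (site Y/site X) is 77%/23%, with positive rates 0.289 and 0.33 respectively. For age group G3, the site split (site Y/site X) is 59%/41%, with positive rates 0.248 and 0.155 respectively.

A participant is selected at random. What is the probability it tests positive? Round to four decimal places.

P(T) ≈ 0.2516

P(T|G1) = 0.68·0.139 + 0.32·0.261 = 0.09452 + 0.08352 = 0.17804
P(T|G2) = 0.77·0.289 + 0.23·0.33 = 0.22253 + 0.0759 = 0.29843
P(T|G3) = 0.59·0.248 + 0.41·0.155 = 0.14632 + 0.06355 = 0.20987
Then overall,
P(T) = 0.19·0.17804 + 0.54·0.29843 + 0.27·0.20987
      = 0.0338276 + 0.1611522 + 0.0566649 = 0.2516447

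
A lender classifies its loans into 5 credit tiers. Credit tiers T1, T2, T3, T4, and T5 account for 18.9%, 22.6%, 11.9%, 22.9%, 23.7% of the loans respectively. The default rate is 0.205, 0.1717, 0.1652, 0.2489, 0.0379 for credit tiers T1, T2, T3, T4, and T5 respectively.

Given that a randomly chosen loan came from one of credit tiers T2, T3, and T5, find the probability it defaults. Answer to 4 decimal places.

P(D|S) ≈ 0.1159

Let S = {T2, T3, T5}.
P(S) = 0.226 + 0.119 + 0.237 = 0.582.
P(D ∩ S) = 0.1717·0.226 + 0.1652·0.119 + 0.0379·0.237 = 0.0388042 + 0.0196588 + 0.0089823 = 0.0674453.
P(D | S) = 0.0674453 / 0.582 = 0.115885…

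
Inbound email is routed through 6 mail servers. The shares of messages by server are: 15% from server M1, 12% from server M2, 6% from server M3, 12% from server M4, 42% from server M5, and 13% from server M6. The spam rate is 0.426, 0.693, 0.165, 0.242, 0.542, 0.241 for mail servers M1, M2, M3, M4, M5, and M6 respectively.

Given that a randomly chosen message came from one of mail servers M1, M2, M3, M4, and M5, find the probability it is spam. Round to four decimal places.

Let J = {M1, M2, M3, M4, M5}.
P(J) = 0.15 + 0.12 + 0.06 + 0.12 + 0.42 = 0.87.
P(S ∩ J) = 0.426·0.15 + 0.693·0.12 + 0.165·0.06 + 0.242·0.12 + 0.542·0.42 = 0.0639 + 0.08316 + 0.0099 + 0.02904 + 0.22764 = 0.41364.
P(S | J) = 0.41364 / 0.87 = 0.475448…

0.4754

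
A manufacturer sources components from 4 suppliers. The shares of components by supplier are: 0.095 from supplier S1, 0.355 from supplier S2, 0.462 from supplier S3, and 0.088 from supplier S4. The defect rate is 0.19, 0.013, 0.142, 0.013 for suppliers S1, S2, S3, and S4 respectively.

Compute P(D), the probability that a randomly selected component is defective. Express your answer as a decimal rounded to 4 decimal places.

0.0894

P(D) = P(D|S1)·P(S1) + P(D|S2)·P(S2) + P(D|S3)·P(S3) + P(D|S4)·P(S4)
      = 0.19·0.095 + 0.013·0.355 + 0.142·0.462 + 0.013·0.088
      = 0.01805 + 0.004615 + 0.065604 + 0.001144 = 0.089413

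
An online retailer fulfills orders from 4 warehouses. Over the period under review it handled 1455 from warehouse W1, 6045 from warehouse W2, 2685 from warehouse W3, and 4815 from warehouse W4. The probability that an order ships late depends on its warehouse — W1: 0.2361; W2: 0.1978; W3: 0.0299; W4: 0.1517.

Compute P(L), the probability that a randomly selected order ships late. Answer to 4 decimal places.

P(L) ≈ 0.1567

Total: 1455 + 6045 + 2685 + 4815 = 15000.
P(W1) = 1455/15000 = 0.097. P(W2) = 6045/15000 = 0.403. P(W3) = 2685/15000 = 0.179. P(W4) = 4815/15000 = 0.321.
P(L) = P(L|W1)·P(W1) + P(L|W2)·P(W2) + P(L|W3)·P(W3) + P(L|W4)·P(W4)
      = 0.2361·0.097 + 0.1978·0.403 + 0.0299·0.179 + 0.1517·0.321
      = 0.0229017 + 0.0797134 + 0.0053521 + 0.0486957 = 0.1566629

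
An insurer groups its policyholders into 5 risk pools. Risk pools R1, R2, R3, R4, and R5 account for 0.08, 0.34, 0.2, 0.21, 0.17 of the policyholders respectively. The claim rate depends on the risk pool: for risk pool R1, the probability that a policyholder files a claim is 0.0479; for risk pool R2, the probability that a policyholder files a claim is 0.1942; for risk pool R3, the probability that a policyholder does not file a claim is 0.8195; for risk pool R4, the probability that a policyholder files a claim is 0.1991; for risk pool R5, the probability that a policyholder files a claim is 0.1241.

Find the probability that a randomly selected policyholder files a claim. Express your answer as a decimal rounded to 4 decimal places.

P(C|R3) = 1 − 0.8195 = 0.1805.
P(C) = P(C|R1)·P(R1) + P(C|R2)·P(R2) + P(C|R3)·P(R3) + P(C|R4)·P(R4) + P(C|R5)·P(R5)
      = 0.0479·0.08 + 0.1942·0.34 + 0.1805·0.2 + 0.1991·0.21 + 0.1241·0.17
      = 0.003832 + 0.066028 + 0.0361 + 0.041811 + 0.021097 = 0.168868

0.1689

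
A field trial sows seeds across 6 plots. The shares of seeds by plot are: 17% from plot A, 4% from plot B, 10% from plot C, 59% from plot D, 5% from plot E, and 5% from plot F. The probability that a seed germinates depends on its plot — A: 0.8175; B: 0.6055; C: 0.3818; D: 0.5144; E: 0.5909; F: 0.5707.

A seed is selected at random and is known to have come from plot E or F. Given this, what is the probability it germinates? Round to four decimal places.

P(G|S) ≈ 0.5808

Let S = {E, F}.
P(S) = 0.05 + 0.05 = 0.1.
P(G ∩ S) = 0.5909·0.05 + 0.5707·0.05 = 0.029545 + 0.028535 = 0.05808.
P(G | S) = 0.05808 / 0.1 = 0.580800…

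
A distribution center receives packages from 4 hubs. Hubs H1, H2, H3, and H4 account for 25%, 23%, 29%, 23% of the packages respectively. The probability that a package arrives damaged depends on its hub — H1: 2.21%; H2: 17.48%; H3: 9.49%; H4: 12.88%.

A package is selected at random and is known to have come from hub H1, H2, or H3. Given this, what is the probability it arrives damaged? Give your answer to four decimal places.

0.0951

Let S = {H1, H2, H3}.
P(S) = 0.25 + 0.23 + 0.29 = 0.77.
P(D ∩ S) = 0.0221·0.25 + 0.1748·0.23 + 0.0949·0.29 = 0.005525 + 0.040204 + 0.027521 = 0.07325.
P(D | S) = 0.07325 / 0.77 = 0.095130…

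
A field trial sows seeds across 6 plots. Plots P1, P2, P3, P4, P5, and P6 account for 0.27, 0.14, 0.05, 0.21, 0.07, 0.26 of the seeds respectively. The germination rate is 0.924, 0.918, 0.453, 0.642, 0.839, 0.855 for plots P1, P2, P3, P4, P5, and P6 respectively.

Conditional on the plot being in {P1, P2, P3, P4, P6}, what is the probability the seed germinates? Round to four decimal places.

0.8148

Let S = {P1, P2, P3, P4, P6}.
P(S) = 0.27 + 0.14 + 0.05 + 0.21 + 0.26 = 0.93.
P(G ∩ S) = 0.924·0.27 + 0.918·0.14 + 0.453·0.05 + 0.642·0.21 + 0.855·0.26 = 0.24948 + 0.12852 + 0.02265 + 0.13482 + 0.2223 = 0.75777.
P(G | S) = 0.75777 / 0.93 = 0.814806…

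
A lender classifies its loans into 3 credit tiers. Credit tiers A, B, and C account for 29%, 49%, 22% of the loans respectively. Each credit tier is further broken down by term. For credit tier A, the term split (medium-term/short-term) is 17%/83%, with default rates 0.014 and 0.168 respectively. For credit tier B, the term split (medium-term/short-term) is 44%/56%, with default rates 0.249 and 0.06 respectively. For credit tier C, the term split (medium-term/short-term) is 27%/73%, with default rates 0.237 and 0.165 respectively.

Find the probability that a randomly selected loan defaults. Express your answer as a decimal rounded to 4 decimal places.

P(D|A) = 0.17·0.014 + 0.83·0.168 = 0.00238 + 0.13944 = 0.14182
P(D|B) = 0.44·0.249 + 0.56·0.06 = 0.10956 + 0.0336 = 0.14316
P(D|C) = 0.27·0.237 + 0.73·0.165 = 0.06399 + 0.12045 = 0.18444
By total probability over the outer partition,
P(D) = 0.29·0.14182 + 0.49·0.14316 + 0.22·0.18444
      = 0.0411278 + 0.0701484 + 0.0405768 = 0.151853

P(D) ≈ 0.1519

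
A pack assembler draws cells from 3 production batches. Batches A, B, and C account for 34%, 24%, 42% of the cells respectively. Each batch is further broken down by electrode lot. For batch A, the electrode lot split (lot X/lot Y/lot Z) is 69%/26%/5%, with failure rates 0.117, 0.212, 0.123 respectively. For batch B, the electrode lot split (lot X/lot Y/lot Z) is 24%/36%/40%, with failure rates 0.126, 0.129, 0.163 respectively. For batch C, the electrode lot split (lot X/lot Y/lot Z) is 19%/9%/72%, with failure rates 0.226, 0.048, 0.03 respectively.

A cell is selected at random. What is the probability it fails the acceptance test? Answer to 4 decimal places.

0.1113

P(F|A) = 0.69·0.117 + 0.26·0.212 + 0.05·0.123 = 0.08073 + 0.05512 + 0.00615 = 0.142
P(F|B) = 0.24·0.126 + 0.36·0.129 + 0.4·0.163 = 0.03024 + 0.04644 + 0.0652 = 0.14188
P(F|C) = 0.19·0.226 + 0.09·0.048 + 0.72·0.03 = 0.04294 + 0.00432 + 0.0216 = 0.06886
Then overall,
P(F) = 0.34·0.142 + 0.24·0.14188 + 0.42·0.06886
      = 0.04828 + 0.0340512 + 0.0289212 = 0.1112524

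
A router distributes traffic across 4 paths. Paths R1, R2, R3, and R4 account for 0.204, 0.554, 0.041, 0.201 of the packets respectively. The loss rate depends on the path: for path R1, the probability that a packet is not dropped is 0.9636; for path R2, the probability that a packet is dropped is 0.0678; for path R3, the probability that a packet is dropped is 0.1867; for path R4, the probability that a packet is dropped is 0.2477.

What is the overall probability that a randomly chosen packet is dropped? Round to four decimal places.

P(L|R1) = 1 − 0.9636 = 0.0364.
P(L) = P(L|R1)·P(R1) + P(L|R2)·P(R2) + P(L|R3)·P(R3) + P(L|R4)·P(R4)
      = 0.0364·0.204 + 0.0678·0.554 + 0.1867·0.041 + 0.2477·0.201
      = 0.0074256 + 0.0375612 + 0.0076547 + 0.0497877 = 0.1024292

0.1024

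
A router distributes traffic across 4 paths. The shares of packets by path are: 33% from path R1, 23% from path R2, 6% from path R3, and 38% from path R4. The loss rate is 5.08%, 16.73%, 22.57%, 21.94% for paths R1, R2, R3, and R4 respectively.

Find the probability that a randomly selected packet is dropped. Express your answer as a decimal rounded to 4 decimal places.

0.1522

P(L) = P(L|R1)·P(R1) + P(L|R2)·P(R2) + P(L|R3)·P(R3) + P(L|R4)·P(R4)
      = 0.0508·0.33 + 0.1673·0.23 + 0.2257·0.06 + 0.2194·0.38
      = 0.016764 + 0.038479 + 0.013542 + 0.083372 = 0.152157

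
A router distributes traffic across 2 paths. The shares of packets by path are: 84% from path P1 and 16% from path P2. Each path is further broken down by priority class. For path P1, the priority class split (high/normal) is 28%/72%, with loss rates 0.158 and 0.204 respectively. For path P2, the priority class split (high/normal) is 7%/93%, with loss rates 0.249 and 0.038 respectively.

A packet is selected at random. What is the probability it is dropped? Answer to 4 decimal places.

P(L|P1) = 0.28·0.158 + 0.72·0.204 = 0.04424 + 0.14688 = 0.19112
P(L|P2) = 0.07·0.249 + 0.93·0.038 = 0.01743 + 0.03534 = 0.05277
Then overall,
P(L) = 0.84·0.19112 + 0.16·0.05277
      = 0.1605408 + 0.0084432 = 0.168984

P(L) ≈ 0.1690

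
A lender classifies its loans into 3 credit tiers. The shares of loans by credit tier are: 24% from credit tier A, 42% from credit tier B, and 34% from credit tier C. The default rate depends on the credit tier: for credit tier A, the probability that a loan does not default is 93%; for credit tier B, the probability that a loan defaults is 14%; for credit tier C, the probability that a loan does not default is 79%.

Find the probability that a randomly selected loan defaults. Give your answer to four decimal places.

0.1470

P(D|A) = 1 − 0.93 = 0.07.
P(D|C) = 1 − 0.79 = 0.21.
P(D) = P(D|A)·P(A) + P(D|B)·P(B) + P(D|C)·P(C)
      = 0.07·0.24 + 0.14·0.42 + 0.21·0.34
      = 0.0168 + 0.0588 + 0.0714 = 0.147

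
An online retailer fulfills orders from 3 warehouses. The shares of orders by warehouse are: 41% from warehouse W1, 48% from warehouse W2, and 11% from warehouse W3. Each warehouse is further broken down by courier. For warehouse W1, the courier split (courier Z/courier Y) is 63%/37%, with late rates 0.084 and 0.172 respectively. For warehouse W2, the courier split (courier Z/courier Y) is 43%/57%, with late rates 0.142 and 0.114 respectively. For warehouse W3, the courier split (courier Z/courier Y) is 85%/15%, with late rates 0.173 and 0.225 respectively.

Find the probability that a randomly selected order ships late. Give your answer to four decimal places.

P(L) ≈ 0.1282

P(L|W1) = 0.63·0.084 + 0.37·0.172 = 0.05292 + 0.06364 = 0.11656
P(L|W2) = 0.43·0.142 + 0.57·0.114 = 0.06106 + 0.06498 = 0.12604
P(L|W3) = 0.85·0.173 + 0.15·0.225 = 0.14705 + 0.03375 = 0.1808
By total probability over the outer partition,
P(L) = 0.41·0.11656 + 0.48·0.12604 + 0.11·0.1808
      = 0.0477896 + 0.0604992 + 0.019888 = 0.1281768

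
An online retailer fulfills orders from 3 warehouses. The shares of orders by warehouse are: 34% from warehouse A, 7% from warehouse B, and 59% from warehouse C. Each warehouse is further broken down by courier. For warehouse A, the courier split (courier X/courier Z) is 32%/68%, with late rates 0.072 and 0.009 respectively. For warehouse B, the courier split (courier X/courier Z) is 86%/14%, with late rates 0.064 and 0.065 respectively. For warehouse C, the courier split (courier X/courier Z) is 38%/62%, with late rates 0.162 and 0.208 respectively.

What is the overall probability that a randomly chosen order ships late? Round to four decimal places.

P(L|A) = 0.32·0.072 + 0.68·0.009 = 0.02304 + 0.00612 = 0.02916
P(L|B) = 0.86·0.064 + 0.14·0.065 = 0.05504 + 0.0091 = 0.06414
P(L|C) = 0.38·0.162 + 0.62·0.208 = 0.06156 + 0.12896 = 0.19052
Then overall,
P(L) = 0.34·0.02916 + 0.07·0.06414 + 0.59·0.19052
      = 0.0099144 + 0.0044898 + 0.1124068 = 0.126811

0.1268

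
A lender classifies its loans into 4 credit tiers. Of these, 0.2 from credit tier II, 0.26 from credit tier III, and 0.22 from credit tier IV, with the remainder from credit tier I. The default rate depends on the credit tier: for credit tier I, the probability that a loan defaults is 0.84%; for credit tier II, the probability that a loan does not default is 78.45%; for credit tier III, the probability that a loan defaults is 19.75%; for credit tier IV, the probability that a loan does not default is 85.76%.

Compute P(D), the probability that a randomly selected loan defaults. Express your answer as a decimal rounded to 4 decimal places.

P(I) = 1 − (0.2 + 0.26 + 0.22) = 0.32.
P(D|II) = 1 − 0.7845 = 0.2155.
P(D|IV) = 1 − 0.8576 = 0.1424.
P(D) = P(D|I)·P(I) + P(D|II)·P(II) + P(D|III)·P(III) + P(D|IV)·P(IV)
      = 0.0084·0.32 + 0.2155·0.2 + 0.1975·0.26 + 0.1424·0.22
      = 0.002688 + 0.0431 + 0.05135 + 0.031328 = 0.128466

0.1285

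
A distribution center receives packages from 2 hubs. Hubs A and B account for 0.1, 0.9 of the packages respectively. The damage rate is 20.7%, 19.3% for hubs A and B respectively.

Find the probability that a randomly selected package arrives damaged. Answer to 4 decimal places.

0.1944

Summing over the partition,
P(D) = P(D|A)·P(A) + P(D|B)·P(B)
      = 0.207·0.1 + 0.193·0.9
      = 0.0207 + 0.1737 = 0.1944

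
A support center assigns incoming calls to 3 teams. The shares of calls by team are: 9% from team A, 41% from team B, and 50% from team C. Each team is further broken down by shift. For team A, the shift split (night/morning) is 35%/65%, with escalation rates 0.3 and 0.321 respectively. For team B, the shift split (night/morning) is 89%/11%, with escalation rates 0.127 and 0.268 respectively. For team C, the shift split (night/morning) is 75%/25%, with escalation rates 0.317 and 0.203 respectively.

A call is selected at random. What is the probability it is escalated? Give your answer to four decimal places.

0.2309

P(E|A) = 0.35·0.3 + 0.65·0.321 = 0.105 + 0.20865 = 0.31365
P(E|B) = 0.89·0.127 + 0.11·0.268 = 0.11303 + 0.02948 = 0.14251
P(E|C) = 0.75·0.317 + 0.25·0.203 = 0.23775 + 0.05075 = 0.2885
Then overall,
P(E) = 0.09·0.31365 + 0.41·0.14251 + 0.5·0.2885
      = 0.0282285 + 0.0584291 + 0.14425 = 0.2309076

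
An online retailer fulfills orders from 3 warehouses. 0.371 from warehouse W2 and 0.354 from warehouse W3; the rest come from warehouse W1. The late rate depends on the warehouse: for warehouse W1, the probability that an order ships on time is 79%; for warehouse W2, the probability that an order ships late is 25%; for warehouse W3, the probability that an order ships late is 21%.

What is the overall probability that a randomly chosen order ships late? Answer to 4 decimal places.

P(W1) = 1 − (0.371 + 0.354) = 0.275.
P(L|W1) = 1 − 0.79 = 0.21.
Summing over the partition,
P(L) = P(L|W1)·P(W1) + P(L|W2)·P(W2) + P(L|W3)·P(W3)
      = 0.21·0.275 + 0.25·0.371 + 0.21·0.354
      = 0.05775 + 0.09275 + 0.07434 = 0.22484

P(L) ≈ 0.2248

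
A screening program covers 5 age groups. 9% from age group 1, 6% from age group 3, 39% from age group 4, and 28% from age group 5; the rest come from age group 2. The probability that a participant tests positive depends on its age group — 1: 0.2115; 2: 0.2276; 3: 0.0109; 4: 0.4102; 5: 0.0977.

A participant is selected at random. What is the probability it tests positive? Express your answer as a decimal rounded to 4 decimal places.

P(T) ≈ 0.2480

P(2) = 1 − (0.09 + 0.06 + 0.39 + 0.28) = 0.18.
By the law of total probability,
P(T) = P(T|1)·P(1) + P(T|2)·P(2) + P(T|3)·P(3) + P(T|4)·P(4) + P(T|5)·P(5)
      = 0.2115·0.09 + 0.2276·0.18 + 0.0109·0.06 + 0.4102·0.39 + 0.0977·0.28
      = 0.019035 + 0.040968 + 0.000654 + 0.159978 + 0.027356 = 0.247991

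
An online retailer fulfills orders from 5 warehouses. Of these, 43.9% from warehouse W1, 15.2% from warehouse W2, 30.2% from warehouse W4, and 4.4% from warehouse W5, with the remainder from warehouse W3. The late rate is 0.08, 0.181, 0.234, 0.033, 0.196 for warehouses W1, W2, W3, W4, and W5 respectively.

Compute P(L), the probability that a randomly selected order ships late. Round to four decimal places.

P(L) ≈ 0.0960

P(W3) = 1 − (0.439 + 0.152 + 0.302 + 0.044) = 0.063.
Summing over the partition,
P(L) = P(L|W1)·P(W1) + P(L|W2)·P(W2) + P(L|W3)·P(W3) + P(L|W4)·P(W4) + P(L|W5)·P(W5)
      = 0.08·0.439 + 0.181·0.152 + 0.234·0.063 + 0.033·0.302 + 0.196·0.044
      = 0.03512 + 0.027512 + 0.014742 + 0.009966 + 0.008624 = 0.095964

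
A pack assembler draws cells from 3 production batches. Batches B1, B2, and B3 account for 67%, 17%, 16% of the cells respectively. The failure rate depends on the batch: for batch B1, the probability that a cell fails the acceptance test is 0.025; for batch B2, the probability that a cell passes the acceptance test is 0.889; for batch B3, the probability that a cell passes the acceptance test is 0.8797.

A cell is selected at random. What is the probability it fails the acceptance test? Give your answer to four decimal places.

0.0549

P(F|B2) = 1 − 0.889 = 0.111.
P(F|B3) = 1 − 0.8797 = 0.1203.
By the law of total probability,
P(F) = P(F|B1)·P(B1) + P(F|B2)·P(B2) + P(F|B3)·P(B3)
      = 0.025·0.67 + 0.111·0.17 + 0.1203·0.16
      = 0.01675 + 0.01887 + 0.019248 = 0.054868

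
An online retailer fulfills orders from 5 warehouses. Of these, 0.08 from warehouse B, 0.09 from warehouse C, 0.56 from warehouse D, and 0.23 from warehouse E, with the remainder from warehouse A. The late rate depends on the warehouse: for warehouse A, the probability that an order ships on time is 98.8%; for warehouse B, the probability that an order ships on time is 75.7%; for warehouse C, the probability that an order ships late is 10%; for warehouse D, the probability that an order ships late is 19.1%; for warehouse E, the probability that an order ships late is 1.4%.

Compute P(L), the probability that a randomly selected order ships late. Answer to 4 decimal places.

P(L) ≈ 0.1391

P(A) = 1 − (0.08 + 0.09 + 0.56 + 0.23) = 0.04.
P(L|A) = 1 − 0.988 = 0.012.
P(L|B) = 1 − 0.757 = 0.243.
P(L) = P(L|A)·P(A) + P(L|B)·P(B) + P(L|C)·P(C) + P(L|D)·P(D) + P(L|E)·P(E)
      = 0.012·0.04 + 0.243·0.08 + 0.1·0.09 + 0.191·0.56 + 0.014·0.23
      = 0.00048 + 0.01944 + 0.009 + 0.10696 + 0.00322 = 0.1391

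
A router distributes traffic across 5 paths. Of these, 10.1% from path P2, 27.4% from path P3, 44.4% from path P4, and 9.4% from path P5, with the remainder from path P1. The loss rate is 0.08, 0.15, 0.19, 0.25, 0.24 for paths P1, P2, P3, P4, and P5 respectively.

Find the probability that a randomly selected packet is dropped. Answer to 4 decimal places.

P(L) ≈ 0.2077

P(P1) = 1 − (0.101 + 0.274 + 0.444 + 0.094) = 0.087.
P(L) = P(L|P1)·P(P1) + P(L|P2)·P(P2) + P(L|P3)·P(P3) + P(L|P4)·P(P4) + P(L|P5)·P(P5)
      = 0.08·0.087 + 0.15·0.101 + 0.19·0.274 + 0.25·0.444 + 0.24·0.094
      = 0.00696 + 0.01515 + 0.05206 + 0.111 + 0.02256 = 0.20773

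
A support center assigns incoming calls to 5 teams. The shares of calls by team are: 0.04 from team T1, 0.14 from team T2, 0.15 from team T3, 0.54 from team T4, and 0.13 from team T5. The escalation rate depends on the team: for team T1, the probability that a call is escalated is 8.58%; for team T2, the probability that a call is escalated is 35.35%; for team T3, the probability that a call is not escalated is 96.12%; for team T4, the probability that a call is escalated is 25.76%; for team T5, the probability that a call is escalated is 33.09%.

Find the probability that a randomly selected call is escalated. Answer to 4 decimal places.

P(E|T3) = 1 − 0.9612 = 0.0388.
P(E) = P(E|T1)·P(T1) + P(E|T2)·P(T2) + P(E|T3)·P(T3) + P(E|T4)·P(T4) + P(E|T5)·P(T5)
      = 0.0858·0.04 + 0.3535·0.14 + 0.0388·0.15 + 0.2576·0.54 + 0.3309·0.13
      = 0.003432 + 0.04949 + 0.00582 + 0.139104 + 0.043017 = 0.240863

0.2409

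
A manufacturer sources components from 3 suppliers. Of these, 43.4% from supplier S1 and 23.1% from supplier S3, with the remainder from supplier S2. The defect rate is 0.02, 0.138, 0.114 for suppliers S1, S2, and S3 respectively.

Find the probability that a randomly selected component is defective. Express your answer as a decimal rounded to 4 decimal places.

0.0812

P(S2) = 1 − (0.434 + 0.231) = 0.335.
P(D) = P(D|S1)·P(S1) + P(D|S2)·P(S2) + P(D|S3)·P(S3)
      = 0.02·0.434 + 0.138·0.335 + 0.114·0.231
      = 0.00868 + 0.04623 + 0.026334 = 0.081244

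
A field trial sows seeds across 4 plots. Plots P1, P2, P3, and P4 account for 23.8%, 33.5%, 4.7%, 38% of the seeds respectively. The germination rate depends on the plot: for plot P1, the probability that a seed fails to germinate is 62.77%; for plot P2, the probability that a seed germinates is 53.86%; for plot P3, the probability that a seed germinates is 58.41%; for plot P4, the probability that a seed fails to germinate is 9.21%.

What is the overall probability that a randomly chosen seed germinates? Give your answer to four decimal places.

P(G|P1) = 1 − 0.6277 = 0.3723.
P(G|P4) = 1 − 0.0921 = 0.9079.
P(G) = P(G|P1)·P(P1) + P(G|P2)·P(P2) + P(G|P3)·P(P3) + P(G|P4)·P(P4)
      = 0.3723·0.238 + 0.5386·0.335 + 0.5841·0.047 + 0.9079·0.38
      = 0.0886074 + 0.180431 + 0.0274527 + 0.345002 = 0.6414931

0.6415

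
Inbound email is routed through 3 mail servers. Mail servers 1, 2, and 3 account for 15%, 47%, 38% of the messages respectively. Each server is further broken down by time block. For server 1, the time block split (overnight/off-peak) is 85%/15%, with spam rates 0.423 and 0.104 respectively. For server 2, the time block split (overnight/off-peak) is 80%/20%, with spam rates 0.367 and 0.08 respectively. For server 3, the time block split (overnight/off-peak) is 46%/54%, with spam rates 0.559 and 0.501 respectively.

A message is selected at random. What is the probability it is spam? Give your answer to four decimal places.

P(S) ≈ 0.4023

P(S|1) = 0.85·0.423 + 0.15·0.104 = 0.35955 + 0.0156 = 0.37515
P(S|2) = 0.8·0.367 + 0.2·0.08 = 0.2936 + 0.016 = 0.3096
P(S|3) = 0.46·0.559 + 0.54·0.501 = 0.25714 + 0.27054 = 0.52768
Then overall,
P(S) = 0.15·0.37515 + 0.47·0.3096 + 0.38·0.52768
      = 0.0562725 + 0.145512 + 0.2005184 = 0.4023029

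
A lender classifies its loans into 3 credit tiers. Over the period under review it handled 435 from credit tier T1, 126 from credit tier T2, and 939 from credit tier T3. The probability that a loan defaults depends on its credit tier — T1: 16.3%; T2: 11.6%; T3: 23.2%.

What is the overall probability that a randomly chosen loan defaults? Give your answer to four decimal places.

0.2022

Total: 435 + 126 + 939 = 1500.
P(T1) = 435/1500 = 0.29. P(T2) = 126/1500 = 0.084. P(T3) = 939/1500 = 0.626.
Summing over the partition,
P(D) = P(D|T1)·P(T1) + P(D|T2)·P(T2) + P(D|T3)·P(T3)
      = 0.163·0.29 + 0.116·0.084 + 0.232·0.626
      = 0.04727 + 0.009744 + 0.145232 = 0.202246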